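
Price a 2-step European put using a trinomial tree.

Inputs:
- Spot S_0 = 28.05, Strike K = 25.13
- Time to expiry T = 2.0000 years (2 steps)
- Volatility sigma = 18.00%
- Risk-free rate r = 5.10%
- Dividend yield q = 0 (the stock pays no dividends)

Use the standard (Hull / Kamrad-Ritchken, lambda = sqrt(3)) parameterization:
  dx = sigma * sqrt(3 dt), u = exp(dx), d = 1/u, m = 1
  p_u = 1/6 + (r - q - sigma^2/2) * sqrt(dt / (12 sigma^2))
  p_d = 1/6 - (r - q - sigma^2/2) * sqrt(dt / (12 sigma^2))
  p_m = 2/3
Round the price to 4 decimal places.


dt = T/N = 1.000000; dx = sigma*sqrt(3*dt) = 0.311769
u = exp(dx) = 1.365839; d = 1/u = 0.732151
p_u = 0.222477, p_m = 0.666667, p_d = 0.110856
Discount per step: exp(-r*dt) = 0.950279
Stock lattice S(k, j) with j the centered position index:
  k=0: S(0,+0) = 28.0500
  k=1: S(1,-1) = 20.5368; S(1,+0) = 28.0500; S(1,+1) = 38.3118
  k=2: S(2,-2) = 15.0360; S(2,-1) = 20.5368; S(2,+0) = 28.0500; S(2,+1) = 38.3118; S(2,+2) = 52.3278
Terminal payoffs V(N, j) = max(K - S_T, 0):
  V(2,-2) = 10.093955; V(2,-1) = 4.593178; V(2,+0) = 0.000000; V(2,+1) = 0.000000; V(2,+2) = 0.000000
Backward induction: V(k, j) = exp(-r*dt) * [p_u * V(k+1, j+1) + p_m * V(k+1, j) + p_d * V(k+1, j-1)]
  V(1,-1) = exp(-r*dt) * [p_u*0.000000 + p_m*4.593178 + p_d*10.093955] = 3.973206
  V(1,+0) = exp(-r*dt) * [p_u*0.000000 + p_m*0.000000 + p_d*4.593178] = 0.483865
  V(1,+1) = exp(-r*dt) * [p_u*0.000000 + p_m*0.000000 + p_d*0.000000] = 0.000000
  V(0,+0) = exp(-r*dt) * [p_u*0.000000 + p_m*0.483865 + p_d*3.973206] = 0.725092

Answer: Price = V(0,0) = 0.7251


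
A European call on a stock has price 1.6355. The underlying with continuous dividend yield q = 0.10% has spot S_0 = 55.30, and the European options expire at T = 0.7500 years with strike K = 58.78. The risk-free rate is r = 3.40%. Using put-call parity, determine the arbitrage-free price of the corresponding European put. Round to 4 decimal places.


Answer: Put price = 3.6770

Derivation:
Put-call parity: C - P = S_0 * exp(-qT) - K * exp(-rT).
S_0 * exp(-qT) = 55.3000 * 0.99925028 = 55.25854055
K * exp(-rT) = 58.7800 * 0.97482238 = 57.30005944
P = C - S*exp(-qT) + K*exp(-rT)
P = 1.6355 - 55.25854055 + 57.30005944 = 3.6770


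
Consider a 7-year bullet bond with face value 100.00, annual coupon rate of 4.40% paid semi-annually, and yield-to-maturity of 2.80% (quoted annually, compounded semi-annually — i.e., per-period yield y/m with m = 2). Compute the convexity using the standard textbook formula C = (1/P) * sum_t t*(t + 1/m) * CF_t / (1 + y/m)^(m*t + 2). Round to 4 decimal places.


Coupon per period c = face * coupon_rate / m = 2.200000
Periods per year m = 2; per-period yield y/m = 0.014000
Number of cashflows N = 14
Cashflows (t years, CF_t, discount factor 1/(1+y/m)^(m*t), PV):
  t = 0.5000: CF_t = 2.200000, DF = 0.986193, PV = 2.169625
  t = 1.0000: CF_t = 2.200000, DF = 0.972577, PV = 2.139670
  t = 1.5000: CF_t = 2.200000, DF = 0.959149, PV = 2.110128
  t = 2.0000: CF_t = 2.200000, DF = 0.945906, PV = 2.080994
  t = 2.5000: CF_t = 2.200000, DF = 0.932847, PV = 2.052262
  t = 3.0000: CF_t = 2.200000, DF = 0.919967, PV = 2.023927
  t = 3.5000: CF_t = 2.200000, DF = 0.907265, PV = 1.995984
  t = 4.0000: CF_t = 2.200000, DF = 0.894739, PV = 1.968426
  t = 4.5000: CF_t = 2.200000, DF = 0.882386, PV = 1.941248
  t = 5.0000: CF_t = 2.200000, DF = 0.870203, PV = 1.914446
  t = 5.5000: CF_t = 2.200000, DF = 0.858188, PV = 1.888014
  t = 6.0000: CF_t = 2.200000, DF = 0.846339, PV = 1.861947
  t = 6.5000: CF_t = 2.200000, DF = 0.834654, PV = 1.836239
  t = 7.0000: CF_t = 102.200000, DF = 0.823130, PV = 84.123925
Price P = sum_t PV_t = 110.106836
Convexity numerator sum_t t*(t + 1/m) * CF_t / (1+y/m)^(m*t + 2):
  t = 0.5000: term = 1.055064
  t = 1.0000: term = 3.121491
  t = 1.5000: term = 6.156787
  t = 2.0000: term = 10.119637
  t = 2.5000: term = 14.969878
  t = 3.0000: term = 20.668471
  t = 3.5000: term = 27.177476
  t = 4.0000: term = 34.460029
  t = 4.5000: term = 42.480312
  t = 5.0000: term = 51.203531
  t = 5.5000: term = 60.595895
  t = 6.0000: term = 70.624586
  t = 6.5000: term = 81.257742
  t = 7.0000: term = 4295.393140
Convexity = (1/P) * sum = 4719.284041 / 110.106836 = 42.860954

Answer: Convexity = 42.8610


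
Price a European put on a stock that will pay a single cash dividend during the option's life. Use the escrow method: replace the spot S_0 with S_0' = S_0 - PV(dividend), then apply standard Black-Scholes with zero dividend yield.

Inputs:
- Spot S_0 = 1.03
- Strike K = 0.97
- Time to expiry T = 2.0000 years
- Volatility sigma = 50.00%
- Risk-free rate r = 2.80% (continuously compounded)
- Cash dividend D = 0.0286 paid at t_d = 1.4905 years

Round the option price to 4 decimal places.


Answer: Price = 0.2246

Derivation:
PV(D) = D * exp(-r * t_d) = 0.0286 * 0.95912487 = 0.02743097
S_0' = S_0 - PV(D) = 1.0300 - 0.02743097 = 1.00256903
d1 = (ln(S_0'/K) + (r + sigma^2/2)*T) / (sigma*sqrt(T)) = 0.47945367
d2 = d1 - sigma*sqrt(T) = -0.22765311
exp(-rT) = 0.94553914
N(-d1) = 0.31580796; N(-d2) = 0.59004204
P = K * exp(-rT) * N(-d2) - S_0' * N(-d1) = 0.9700 * 0.94553914 * 0.59004204 - 1.00256903 * 0.31580796 = 0.2246


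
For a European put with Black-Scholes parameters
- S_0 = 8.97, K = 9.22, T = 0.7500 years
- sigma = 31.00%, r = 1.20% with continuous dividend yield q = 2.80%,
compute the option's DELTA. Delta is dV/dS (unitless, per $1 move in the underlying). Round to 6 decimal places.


Answer: Delta = -0.494632

Derivation:
d1 = -0.0128576333; d2 = -0.2813255085
phi(d1) = 0.3989093054; exp(-qT) = 0.9792189646; exp(-rT) = 0.9910403788
N(-d1) = 0.5051293122
Delta = -exp(-qT) * N(-d1) = -0.9792189646 * 0.5051293122 = -0.494632


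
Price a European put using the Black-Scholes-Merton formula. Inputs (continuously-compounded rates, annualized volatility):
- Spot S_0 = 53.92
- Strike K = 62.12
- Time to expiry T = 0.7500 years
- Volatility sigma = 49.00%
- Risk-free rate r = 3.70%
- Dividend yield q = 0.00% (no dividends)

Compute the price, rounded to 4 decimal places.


Answer: Price = 13.1941

Derivation:
d1 = (ln(S/K) + (r - q + 0.5*sigma^2) * T) / (sigma * sqrt(T)) = -0.05603604
d2 = d1 - sigma * sqrt(T) = -0.48038849
exp(-rT) = 0.97263149; exp(-qT) = 1.00000000
P = K * exp(-rT) * N(-d2) - S_0 * exp(-qT) * N(-d1)
N(-d1) = 0.52234345; N(-d2) = 0.68452441
P = 62.1200 * 0.97263149 * 0.68452441 - 53.9200 * 1.00000000 * 0.52234345 = 13.1941


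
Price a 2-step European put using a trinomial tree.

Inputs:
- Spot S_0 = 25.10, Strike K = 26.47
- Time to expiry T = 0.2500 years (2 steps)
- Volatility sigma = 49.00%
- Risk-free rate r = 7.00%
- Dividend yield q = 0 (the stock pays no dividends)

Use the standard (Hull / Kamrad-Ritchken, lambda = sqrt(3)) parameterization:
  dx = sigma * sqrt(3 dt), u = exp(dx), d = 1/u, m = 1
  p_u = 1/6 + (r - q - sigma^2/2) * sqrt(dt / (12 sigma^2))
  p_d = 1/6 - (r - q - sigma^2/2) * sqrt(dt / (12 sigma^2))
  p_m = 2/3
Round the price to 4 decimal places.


Answer: Price = V(0,0) = 2.8917

Derivation:
dt = T/N = 0.125000; dx = sigma*sqrt(3*dt) = 0.300062
u = exp(dx) = 1.349943; d = 1/u = 0.740772
p_u = 0.156242, p_m = 0.666667, p_d = 0.177092
Discount per step: exp(-r*dt) = 0.991288
Stock lattice S(k, j) with j the centered position index:
  k=0: S(0,+0) = 25.1000
  k=1: S(1,-1) = 18.5934; S(1,+0) = 25.1000; S(1,+1) = 33.8836
  k=2: S(2,-2) = 13.7735; S(2,-1) = 18.5934; S(2,+0) = 25.1000; S(2,+1) = 33.8836; S(2,+2) = 45.7409
Terminal payoffs V(N, j) = max(K - S_T, 0):
  V(2,-2) = 12.696550; V(2,-1) = 7.876625; V(2,+0) = 1.370000; V(2,+1) = 0.000000; V(2,+2) = 0.000000
Backward induction: V(k, j) = exp(-r*dt) * [p_u * V(k+1, j+1) + p_m * V(k+1, j) + p_d * V(k+1, j-1)]
  V(1,-1) = exp(-r*dt) * [p_u*1.370000 + p_m*7.876625 + p_d*12.696550] = 7.646387
  V(1,+0) = exp(-r*dt) * [p_u*0.000000 + p_m*1.370000 + p_d*7.876625] = 2.288108
  V(1,+1) = exp(-r*dt) * [p_u*0.000000 + p_m*0.000000 + p_d*1.370000] = 0.240502
  V(0,+0) = exp(-r*dt) * [p_u*0.240502 + p_m*2.288108 + p_d*7.646387] = 2.891680


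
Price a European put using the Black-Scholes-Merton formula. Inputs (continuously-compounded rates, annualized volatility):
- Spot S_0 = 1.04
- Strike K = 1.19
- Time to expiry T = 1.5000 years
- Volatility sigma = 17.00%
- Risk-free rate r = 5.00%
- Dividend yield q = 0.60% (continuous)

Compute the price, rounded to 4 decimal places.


Answer: Price = 0.1299

Derivation:
d1 = (ln(S/K) + (r - q + 0.5*sigma^2) * T) / (sigma * sqrt(T)) = -0.22601391
d2 = d1 - sigma * sqrt(T) = -0.43422054
exp(-rT) = 0.92774349; exp(-qT) = 0.99104038
P = K * exp(-rT) * N(-d2) - S_0 * exp(-qT) * N(-d1)
N(-d1) = 0.58940470; N(-d2) = 0.66793585
P = 1.1900 * 0.92774349 * 0.66793585 - 1.0400 * 0.99104038 * 0.58940470 = 0.1299


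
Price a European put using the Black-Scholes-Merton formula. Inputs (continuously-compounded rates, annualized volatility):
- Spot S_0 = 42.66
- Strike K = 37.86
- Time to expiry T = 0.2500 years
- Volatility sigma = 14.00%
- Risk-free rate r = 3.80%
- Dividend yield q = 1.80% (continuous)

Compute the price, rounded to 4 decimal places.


d1 = (ln(S/K) + (r - q + 0.5*sigma^2) * T) / (sigma * sqrt(T)) = 1.81166525
d2 = d1 - sigma * sqrt(T) = 1.74166525
exp(-rT) = 0.99054498; exp(-qT) = 0.99551011
P = K * exp(-rT) * N(-d2) - S_0 * exp(-qT) * N(-d1)
N(-d1) = 0.03501897; N(-d2) = 0.04078352
P = 37.8600 * 0.99054498 * 0.04078352 - 42.6600 * 0.99551011 * 0.03501897 = 0.0423

Answer: Price = 0.0423


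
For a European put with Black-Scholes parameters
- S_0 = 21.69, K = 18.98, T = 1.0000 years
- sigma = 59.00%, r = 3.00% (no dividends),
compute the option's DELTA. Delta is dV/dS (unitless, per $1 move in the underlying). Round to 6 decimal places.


Answer: Delta = -0.283641

Derivation:
d1 = 0.5720602231; d2 = -0.0179397769
phi(d1) = 0.3387255852; exp(-qT) = 1.0000000000; exp(-rT) = 0.9704455335
N(-d1) = 0.2836405879
Delta = -exp(-qT) * N(-d1) = -1.0000000000 * 0.2836405879 = -0.283641


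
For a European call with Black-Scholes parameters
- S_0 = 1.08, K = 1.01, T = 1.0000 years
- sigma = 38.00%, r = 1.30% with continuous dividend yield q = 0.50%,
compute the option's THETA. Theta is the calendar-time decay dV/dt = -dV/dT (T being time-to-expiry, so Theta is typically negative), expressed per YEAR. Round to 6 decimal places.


Answer: Theta = -0.078588

Derivation:
d1 = 0.3873966060; d2 = 0.0073966060
phi(d1) = 0.3701020138; exp(-qT) = 0.9950124792; exp(-rT) = 0.9870841350
Theta = -S*exp(-qT)*phi(d1)*sigma/(2*sqrt(T)) - r*K*exp(-rT)*N(d2) + q*S*exp(-qT)*N(d1)
N(d1) = 0.6507686920; N(d2) = 0.5029507920; sqrt(T) = 1.0000000000
Term 1 = -1.0800 * 0.9950124792 * 0.3701020138 * 0.3800 / (2 * 1.0000000000) = -0.0755661563
Term 2 = -0.0130 * 1.0100 * 0.9870841350 * 0.5029507920 = -0.0065184508
Term 3 = 0.0050 * 1.0800 * 0.9950124792 * 0.6507686920 = 0.0034966240
Theta = -0.0755661563 + (-0.0065184508) + (0.0034966240) = -0.078588


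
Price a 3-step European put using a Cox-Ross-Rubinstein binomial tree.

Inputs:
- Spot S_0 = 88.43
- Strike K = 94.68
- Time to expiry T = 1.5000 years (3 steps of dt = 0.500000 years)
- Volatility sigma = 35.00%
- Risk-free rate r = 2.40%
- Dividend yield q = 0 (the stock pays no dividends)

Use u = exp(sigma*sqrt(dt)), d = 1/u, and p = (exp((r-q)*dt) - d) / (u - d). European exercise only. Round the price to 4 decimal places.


Answer: Price = V(0,0) = 17.7867

Derivation:
dt = T/N = 0.500000
u = exp(sigma*sqrt(dt)) = 1.280803; d = 1/u = 0.780760
p = (exp((r-q)*dt) - d) / (u - d) = 0.462585
Discount per step: exp(-r*dt) = 0.988072
Stock lattice S(k, i) with i counting down-moves:
  k=0: S(0,0) = 88.4300
  k=1: S(1,0) = 113.2614; S(1,1) = 69.0426
  k=2: S(2,0) = 145.0656; S(2,1) = 88.4300; S(2,2) = 53.9057
  k=3: S(3,0) = 185.8005; S(3,1) = 113.2614; S(3,2) = 69.0426; S(3,3) = 42.0874
Terminal payoffs V(N, i) = max(K - S_T, 0):
  V(3,0) = 0.000000; V(3,1) = 0.000000; V(3,2) = 25.637386; V(3,3) = 52.592568
Backward induction: V(k, i) = exp(-r*dt) * [p * V(k+1, i) + (1-p) * V(k+1, i+1)].
  V(2,0) = exp(-r*dt) * [p*0.000000 + (1-p)*0.000000] = 0.000000
  V(2,1) = exp(-r*dt) * [p*0.000000 + (1-p)*25.637386] = 13.613581
  V(2,2) = exp(-r*dt) * [p*25.637386 + (1-p)*52.592568] = 39.644913
  V(1,0) = exp(-r*dt) * [p*0.000000 + (1-p)*13.613581] = 7.228880
  V(1,1) = exp(-r*dt) * [p*13.613581 + (1-p)*39.644913] = 27.273962
  V(0,0) = exp(-r*dt) * [p*7.228880 + (1-p)*27.273962] = 17.786691


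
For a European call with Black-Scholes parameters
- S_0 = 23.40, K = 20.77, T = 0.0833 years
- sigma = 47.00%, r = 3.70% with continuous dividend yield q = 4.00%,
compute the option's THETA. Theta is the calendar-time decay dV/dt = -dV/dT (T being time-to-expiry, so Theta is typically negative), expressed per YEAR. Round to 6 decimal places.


Answer: Theta = -4.681555

Derivation:
d1 = 0.9449082495; d2 = 0.8092580744
phi(d1) = 0.2552876493; exp(-qT) = 0.9966735450; exp(-rT) = 0.9969226448
Theta = -S*exp(-qT)*phi(d1)*sigma/(2*sqrt(T)) - r*K*exp(-rT)*N(d2) + q*S*exp(-qT)*N(d1)
N(d1) = 0.8276471402; N(d2) = 0.7908166417; sqrt(T) = 0.2886173938
Term 1 = -23.4000 * 0.9966735450 * 0.2552876493 * 0.4700 / (2 * 0.2886173938) = -4.8477917372
Term 2 = -0.0370 * 20.7700 * 0.9969226448 * 0.7908166417 = -0.6058644655
Term 3 = 0.0400 * 23.4000 * 0.9966735450 * 0.8276471402 = 0.7721007926
Theta = -4.8477917372 + (-0.6058644655) + (0.7721007926) = -4.681555


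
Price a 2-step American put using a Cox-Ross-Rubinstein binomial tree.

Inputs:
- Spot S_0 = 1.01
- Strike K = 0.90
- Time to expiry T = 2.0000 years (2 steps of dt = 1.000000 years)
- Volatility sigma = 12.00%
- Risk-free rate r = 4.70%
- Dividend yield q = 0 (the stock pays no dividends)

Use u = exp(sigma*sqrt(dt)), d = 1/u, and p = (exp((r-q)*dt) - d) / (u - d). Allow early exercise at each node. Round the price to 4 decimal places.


Answer: Price = V(0,0) = 0.0105

Derivation:
dt = T/N = 1.000000
u = exp(sigma*sqrt(dt)) = 1.127497; d = 1/u = 0.886920
p = (exp((r-q)*dt) - d) / (u - d) = 0.670064
Discount per step: exp(-r*dt) = 0.954087
Stock lattice S(k, i) with i counting down-moves:
  k=0: S(0,0) = 1.0100
  k=1: S(1,0) = 1.1388; S(1,1) = 0.8958
  k=2: S(2,0) = 1.2840; S(2,1) = 1.0100; S(2,2) = 0.7945
Terminal payoffs V(N, i) = max(K - S_T, 0):
  V(2,0) = 0.000000; V(2,1) = 0.000000; V(2,2) = 0.105506
Backward induction: V(k, i) = exp(-r*dt) * [p * V(k+1, i) + (1-p) * V(k+1, i+1)]; then take max(V_cont, immediate exercise) for American.
  V(1,0) = exp(-r*dt) * [p*0.000000 + (1-p)*0.000000] = 0.000000; exercise = 0.000000; V(1,0) = max -> 0.000000
  V(1,1) = exp(-r*dt) * [p*0.000000 + (1-p)*0.105506] = 0.033212; exercise = 0.004210; V(1,1) = max -> 0.033212
  V(0,0) = exp(-r*dt) * [p*0.000000 + (1-p)*0.033212] = 0.010455; exercise = 0.000000; V(0,0) = max -> 0.010455


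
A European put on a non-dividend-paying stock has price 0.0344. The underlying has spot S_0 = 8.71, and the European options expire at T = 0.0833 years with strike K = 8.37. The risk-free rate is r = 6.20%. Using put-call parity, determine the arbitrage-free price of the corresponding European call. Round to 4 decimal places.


Put-call parity: C - P = S_0 * exp(-qT) - K * exp(-rT).
S_0 * exp(-qT) = 8.7100 * 1.00000000 = 8.71000000
K * exp(-rT) = 8.3700 * 0.99484871 = 8.32688373
C = P + S*exp(-qT) - K*exp(-rT)
C = 0.0344 + 8.71000000 - 8.32688373 = 0.4175

Answer: Call price = 0.4175


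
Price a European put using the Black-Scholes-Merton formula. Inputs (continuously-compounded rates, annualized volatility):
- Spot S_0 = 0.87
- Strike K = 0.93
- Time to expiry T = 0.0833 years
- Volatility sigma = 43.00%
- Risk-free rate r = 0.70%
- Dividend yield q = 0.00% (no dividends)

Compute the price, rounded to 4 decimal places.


Answer: Price = 0.0804

Derivation:
d1 = (ln(S/K) + (r - q + 0.5*sigma^2) * T) / (sigma * sqrt(T)) = -0.47062539
d2 = d1 - sigma * sqrt(T) = -0.59473087
exp(-rT) = 0.99941707; exp(-qT) = 1.00000000
P = K * exp(-rT) * N(-d2) - S_0 * exp(-qT) * N(-d1)
N(-d1) = 0.68104586; N(-d2) = 0.72398831
P = 0.9300 * 0.99941707 * 0.72398831 - 0.8700 * 1.00000000 * 0.68104586 = 0.0804


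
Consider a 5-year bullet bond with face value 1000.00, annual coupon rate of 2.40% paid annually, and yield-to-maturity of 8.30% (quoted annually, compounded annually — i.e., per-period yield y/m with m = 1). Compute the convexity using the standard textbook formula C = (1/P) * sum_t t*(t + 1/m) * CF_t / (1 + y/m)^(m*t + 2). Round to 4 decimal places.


Coupon per period c = face * coupon_rate / m = 24.000000
Periods per year m = 1; per-period yield y/m = 0.083000
Number of cashflows N = 5
Cashflows (t years, CF_t, discount factor 1/(1+y/m)^(m*t), PV):
  t = 1.0000: CF_t = 24.000000, DF = 0.923361, PV = 22.160665
  t = 2.0000: CF_t = 24.000000, DF = 0.852596, PV = 20.462294
  t = 3.0000: CF_t = 24.000000, DF = 0.787254, PV = 18.894085
  t = 4.0000: CF_t = 24.000000, DF = 0.726919, PV = 17.446062
  t = 5.0000: CF_t = 1024.000000, DF = 0.671209, PV = 687.317930
Price P = sum_t PV_t = 766.281037
Convexity numerator sum_t t*(t + 1/m) * CF_t / (1+y/m)^(m*t + 2):
  t = 1.0000: term = 37.788171
  t = 2.0000: term = 104.676373
  t = 3.0000: term = 193.308168
  t = 4.0000: term = 297.488716
  t = 5.0000: term = 17580.127278
Convexity = (1/P) * sum = 18213.388705 / 766.281037 = 23.768549

Answer: Convexity = 23.7685


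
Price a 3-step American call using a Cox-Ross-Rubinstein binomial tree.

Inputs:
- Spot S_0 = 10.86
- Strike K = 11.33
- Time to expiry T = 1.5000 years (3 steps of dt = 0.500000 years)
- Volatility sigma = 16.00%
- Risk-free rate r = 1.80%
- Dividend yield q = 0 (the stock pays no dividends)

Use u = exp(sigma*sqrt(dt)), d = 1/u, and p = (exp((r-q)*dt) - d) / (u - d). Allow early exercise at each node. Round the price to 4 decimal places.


dt = T/N = 0.500000
u = exp(sigma*sqrt(dt)) = 1.119785; d = 1/u = 0.893028
p = (exp((r-q)*dt) - d) / (u - d) = 0.511615
Discount per step: exp(-r*dt) = 0.991040
Stock lattice S(k, i) with i counting down-moves:
  k=0: S(0,0) = 10.8600
  k=1: S(1,0) = 12.1609; S(1,1) = 9.6983
  k=2: S(2,0) = 13.6176; S(2,1) = 10.8600; S(2,2) = 8.6608
  k=3: S(3,0) = 15.2488; S(3,1) = 12.1609; S(3,2) = 9.6983; S(3,3) = 7.7344
Terminal payoffs V(N, i) = max(S_T - K, 0):
  V(3,0) = 3.918751; V(3,1) = 0.830870; V(3,2) = 0.000000; V(3,3) = 0.000000
Backward induction: V(k, i) = exp(-r*dt) * [p * V(k+1, i) + (1-p) * V(k+1, i+1)]; then take max(V_cont, immediate exercise) for American.
  V(2,0) = exp(-r*dt) * [p*3.918751 + (1-p)*0.830870] = 2.389077; exercise = 2.287565; V(2,0) = max -> 2.389077
  V(2,1) = exp(-r*dt) * [p*0.830870 + (1-p)*0.000000] = 0.421277; exercise = 0.000000; V(2,1) = max -> 0.421277
  V(2,2) = exp(-r*dt) * [p*0.000000 + (1-p)*0.000000] = 0.000000; exercise = 0.000000; V(2,2) = max -> 0.000000
  V(1,0) = exp(-r*dt) * [p*2.389077 + (1-p)*0.421277] = 1.415238; exercise = 0.830870; V(1,0) = max -> 1.415238
  V(1,1) = exp(-r*dt) * [p*0.421277 + (1-p)*0.000000] = 0.213600; exercise = 0.000000; V(1,1) = max -> 0.213600
  V(0,0) = exp(-r*dt) * [p*1.415238 + (1-p)*0.213600] = 0.820955; exercise = 0.000000; V(0,0) = max -> 0.820955

Answer: Price = V(0,0) = 0.8210


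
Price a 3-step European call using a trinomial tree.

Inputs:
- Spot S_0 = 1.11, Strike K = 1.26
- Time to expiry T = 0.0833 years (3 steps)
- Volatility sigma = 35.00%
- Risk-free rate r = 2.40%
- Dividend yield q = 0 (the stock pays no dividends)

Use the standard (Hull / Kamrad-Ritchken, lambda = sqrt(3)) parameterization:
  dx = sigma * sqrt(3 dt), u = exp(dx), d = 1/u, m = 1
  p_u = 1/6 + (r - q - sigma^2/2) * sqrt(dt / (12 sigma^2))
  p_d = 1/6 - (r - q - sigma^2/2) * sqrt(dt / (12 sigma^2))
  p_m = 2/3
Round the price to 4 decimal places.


Answer: Price = V(0,0) = 0.0062

Derivation:
dt = T/N = 0.027767; dx = sigma*sqrt(3*dt) = 0.101016
u = exp(dx) = 1.106294; d = 1/u = 0.903918
p_u = 0.161547, p_m = 0.666667, p_d = 0.171786
Discount per step: exp(-r*dt) = 0.999334
Stock lattice S(k, j) with j the centered position index:
  k=0: S(0,+0) = 1.1100
  k=1: S(1,-1) = 1.0033; S(1,+0) = 1.1100; S(1,+1) = 1.2280
  k=2: S(2,-2) = 0.9069; S(2,-1) = 1.0033; S(2,+0) = 1.1100; S(2,+1) = 1.2280; S(2,+2) = 1.3585
  k=3: S(3,-3) = 0.8198; S(3,-2) = 0.9069; S(3,-1) = 1.0033; S(3,+0) = 1.1100; S(3,+1) = 1.2280; S(3,+2) = 1.3585; S(3,+3) = 1.5029
Terminal payoffs V(N, j) = max(S_T - K, 0):
  V(3,-3) = 0.000000; V(3,-2) = 0.000000; V(3,-1) = 0.000000; V(3,+0) = 0.000000; V(3,+1) = 0.000000; V(3,+2) = 0.098515; V(3,+3) = 0.242918
Backward induction: V(k, j) = exp(-r*dt) * [p_u * V(k+1, j+1) + p_m * V(k+1, j) + p_d * V(k+1, j-1)]
  V(2,-2) = exp(-r*dt) * [p_u*0.000000 + p_m*0.000000 + p_d*0.000000] = 0.000000
  V(2,-1) = exp(-r*dt) * [p_u*0.000000 + p_m*0.000000 + p_d*0.000000] = 0.000000
  V(2,+0) = exp(-r*dt) * [p_u*0.000000 + p_m*0.000000 + p_d*0.000000] = 0.000000
  V(2,+1) = exp(-r*dt) * [p_u*0.098515 + p_m*0.000000 + p_d*0.000000] = 0.015904
  V(2,+2) = exp(-r*dt) * [p_u*0.242918 + p_m*0.098515 + p_d*0.000000] = 0.104849
  V(1,-1) = exp(-r*dt) * [p_u*0.000000 + p_m*0.000000 + p_d*0.000000] = 0.000000
  V(1,+0) = exp(-r*dt) * [p_u*0.015904 + p_m*0.000000 + p_d*0.000000] = 0.002568
  V(1,+1) = exp(-r*dt) * [p_u*0.104849 + p_m*0.015904 + p_d*0.000000] = 0.027523
  V(0,+0) = exp(-r*dt) * [p_u*0.027523 + p_m*0.002568 + p_d*0.000000] = 0.006154


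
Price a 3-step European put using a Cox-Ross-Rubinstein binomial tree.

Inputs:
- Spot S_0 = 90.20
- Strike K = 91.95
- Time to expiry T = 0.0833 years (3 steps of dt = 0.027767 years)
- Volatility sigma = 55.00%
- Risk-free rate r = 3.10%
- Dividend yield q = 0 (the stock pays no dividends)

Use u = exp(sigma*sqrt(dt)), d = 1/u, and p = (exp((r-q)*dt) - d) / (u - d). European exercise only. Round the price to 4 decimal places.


Answer: Price = V(0,0) = 6.9880

Derivation:
dt = T/N = 0.027767
u = exp(sigma*sqrt(dt)) = 1.095979; d = 1/u = 0.912426
p = (exp((r-q)*dt) - d) / (u - d) = 0.481795
Discount per step: exp(-r*dt) = 0.999140
Stock lattice S(k, i) with i counting down-moves:
  k=0: S(0,0) = 90.2000
  k=1: S(1,0) = 98.8573; S(1,1) = 82.3008
  k=2: S(2,0) = 108.3456; S(2,1) = 90.2000; S(2,2) = 75.0934
  k=3: S(3,0) = 118.7445; S(3,1) = 98.8573; S(3,2) = 82.3008; S(3,3) = 68.5172
Terminal payoffs V(N, i) = max(K - S_T, 0):
  V(3,0) = 0.000000; V(3,1) = 0.000000; V(3,2) = 9.649178; V(3,3) = 23.432826
Backward induction: V(k, i) = exp(-r*dt) * [p * V(k+1, i) + (1-p) * V(k+1, i+1)].
  V(2,0) = exp(-r*dt) * [p*0.000000 + (1-p)*0.000000] = 0.000000
  V(2,1) = exp(-r*dt) * [p*0.000000 + (1-p)*9.649178] = 4.995946
  V(2,2) = exp(-r*dt) * [p*9.649178 + (1-p)*23.432826] = 16.777480
  V(1,0) = exp(-r*dt) * [p*0.000000 + (1-p)*4.995946] = 2.586695
  V(1,1) = exp(-r*dt) * [p*4.995946 + (1-p)*16.777480] = 11.091639
  V(0,0) = exp(-r*dt) * [p*2.586695 + (1-p)*11.091639] = 6.987978


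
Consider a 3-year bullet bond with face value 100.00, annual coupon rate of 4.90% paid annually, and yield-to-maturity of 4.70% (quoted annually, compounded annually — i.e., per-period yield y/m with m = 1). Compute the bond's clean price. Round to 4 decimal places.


Coupon per period c = face * coupon_rate / m = 4.900000
Periods per year m = 1; per-period yield y/m = 0.047000
Number of cashflows N = 3
Cashflows (t years, CF_t, discount factor 1/(1+y/m)^(m*t), PV):
  t = 1.0000: CF_t = 4.900000, DF = 0.955110, PV = 4.680038
  t = 2.0000: CF_t = 4.900000, DF = 0.912235, PV = 4.469951
  t = 3.0000: CF_t = 104.900000, DF = 0.871284, PV = 91.397737
Price P = sum_t PV_t = 100.547726

Answer: Price = 100.5477


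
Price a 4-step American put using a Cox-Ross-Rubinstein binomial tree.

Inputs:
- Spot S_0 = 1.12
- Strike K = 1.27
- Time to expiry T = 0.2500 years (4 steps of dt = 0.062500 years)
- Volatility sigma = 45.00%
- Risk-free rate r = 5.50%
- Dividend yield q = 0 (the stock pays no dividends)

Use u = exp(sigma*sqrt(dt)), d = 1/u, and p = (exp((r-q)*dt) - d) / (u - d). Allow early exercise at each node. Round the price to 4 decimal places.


dt = T/N = 0.062500
u = exp(sigma*sqrt(dt)) = 1.119072; d = 1/u = 0.893597
p = (exp((r-q)*dt) - d) / (u - d) = 0.487176
Discount per step: exp(-r*dt) = 0.996568
Stock lattice S(k, i) with i counting down-moves:
  k=0: S(0,0) = 1.1200
  k=1: S(1,0) = 1.2534; S(1,1) = 1.0008
  k=2: S(2,0) = 1.4026; S(2,1) = 1.1200; S(2,2) = 0.8943
  k=3: S(3,0) = 1.5696; S(3,1) = 1.2534; S(3,2) = 1.0008; S(3,3) = 0.7992
  k=4: S(4,0) = 1.7565; S(4,1) = 1.4026; S(4,2) = 1.1200; S(4,3) = 0.8943; S(4,4) = 0.7141
Terminal payoffs V(N, i) = max(K - S_T, 0):
  V(4,0) = 0.000000; V(4,1) = 0.000000; V(4,2) = 0.150000; V(4,3) = 0.375662; V(4,4) = 0.555856
Backward induction: V(k, i) = exp(-r*dt) * [p * V(k+1, i) + (1-p) * V(k+1, i+1)]; then take max(V_cont, immediate exercise) for American.
  V(3,0) = exp(-r*dt) * [p*0.000000 + (1-p)*0.000000] = 0.000000; exercise = 0.000000; V(3,0) = max -> 0.000000
  V(3,1) = exp(-r*dt) * [p*0.000000 + (1-p)*0.150000] = 0.076660; exercise = 0.016639; V(3,1) = max -> 0.076660
  V(3,2) = exp(-r*dt) * [p*0.150000 + (1-p)*0.375662] = 0.264813; exercise = 0.269171; V(3,2) = max -> 0.269171
  V(3,3) = exp(-r*dt) * [p*0.375662 + (1-p)*0.555856] = 0.466464; exercise = 0.470822; V(3,3) = max -> 0.470822
  V(2,0) = exp(-r*dt) * [p*0.000000 + (1-p)*0.076660] = 0.039178; exercise = 0.000000; V(2,0) = max -> 0.039178
  V(2,1) = exp(-r*dt) * [p*0.076660 + (1-p)*0.269171] = 0.174782; exercise = 0.150000; V(2,1) = max -> 0.174782
  V(2,2) = exp(-r*dt) * [p*0.269171 + (1-p)*0.470822] = 0.371304; exercise = 0.375662; V(2,2) = max -> 0.375662
  V(1,0) = exp(-r*dt) * [p*0.039178 + (1-p)*0.174782] = 0.108346; exercise = 0.016639; V(1,0) = max -> 0.108346
  V(1,1) = exp(-r*dt) * [p*0.174782 + (1-p)*0.375662] = 0.276845; exercise = 0.269171; V(1,1) = max -> 0.276845
  V(0,0) = exp(-r*dt) * [p*0.108346 + (1-p)*0.276845] = 0.194088; exercise = 0.150000; V(0,0) = max -> 0.194088

Answer: Price = V(0,0) = 0.1941


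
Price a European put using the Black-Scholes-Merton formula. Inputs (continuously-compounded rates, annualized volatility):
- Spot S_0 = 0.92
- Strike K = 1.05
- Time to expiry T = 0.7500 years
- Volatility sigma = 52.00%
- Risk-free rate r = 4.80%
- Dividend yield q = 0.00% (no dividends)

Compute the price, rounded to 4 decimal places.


Answer: Price = 0.2224

Derivation:
d1 = (ln(S/K) + (r - q + 0.5*sigma^2) * T) / (sigma * sqrt(T)) = 0.01160969
d2 = d1 - sigma * sqrt(T) = -0.43872352
exp(-rT) = 0.96464029; exp(-qT) = 1.00000000
P = K * exp(-rT) * N(-d2) - S_0 * exp(-qT) * N(-d1)
N(-d1) = 0.49536851; N(-d2) = 0.66956906
P = 1.0500 * 0.96464029 * 0.66956906 - 0.9200 * 1.00000000 * 0.49536851 = 0.2224


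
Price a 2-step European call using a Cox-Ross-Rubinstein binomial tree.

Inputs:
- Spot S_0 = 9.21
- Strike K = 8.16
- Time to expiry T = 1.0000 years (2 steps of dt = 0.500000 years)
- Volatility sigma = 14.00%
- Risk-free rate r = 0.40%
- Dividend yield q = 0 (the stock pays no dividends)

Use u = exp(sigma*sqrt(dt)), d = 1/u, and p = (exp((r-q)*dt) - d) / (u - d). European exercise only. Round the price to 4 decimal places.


dt = T/N = 0.500000
u = exp(sigma*sqrt(dt)) = 1.104061; d = 1/u = 0.905747
p = (exp((r-q)*dt) - d) / (u - d) = 0.485367
Discount per step: exp(-r*dt) = 0.998002
Stock lattice S(k, i) with i counting down-moves:
  k=0: S(0,0) = 9.2100
  k=1: S(1,0) = 10.1684; S(1,1) = 8.3419
  k=2: S(2,0) = 11.2265; S(2,1) = 9.2100; S(2,2) = 7.5557
Terminal payoffs V(N, i) = max(S_T - K, 0):
  V(2,0) = 3.066530; V(2,1) = 1.050000; V(2,2) = 0.000000
Backward induction: V(k, i) = exp(-r*dt) * [p * V(k+1, i) + (1-p) * V(k+1, i+1)].
  V(1,0) = exp(-r*dt) * [p*3.066530 + (1-p)*1.050000] = 2.024703
  V(1,1) = exp(-r*dt) * [p*1.050000 + (1-p)*0.000000] = 0.508617
  V(0,0) = exp(-r*dt) * [p*2.024703 + (1-p)*0.508617] = 1.241988

Answer: Price = V(0,0) = 1.2420


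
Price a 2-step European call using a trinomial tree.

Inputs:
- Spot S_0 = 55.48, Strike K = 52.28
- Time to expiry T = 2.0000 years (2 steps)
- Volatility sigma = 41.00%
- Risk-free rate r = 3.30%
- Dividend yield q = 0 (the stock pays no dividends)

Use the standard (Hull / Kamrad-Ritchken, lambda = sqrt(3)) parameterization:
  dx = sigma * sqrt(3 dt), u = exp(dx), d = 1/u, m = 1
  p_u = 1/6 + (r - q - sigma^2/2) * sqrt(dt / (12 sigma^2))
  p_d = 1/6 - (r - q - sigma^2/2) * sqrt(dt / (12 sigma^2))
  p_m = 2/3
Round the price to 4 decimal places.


dt = T/N = 1.000000; dx = sigma*sqrt(3*dt) = 0.710141
u = exp(dx) = 2.034278; d = 1/u = 0.491575
p_u = 0.130723, p_m = 0.666667, p_d = 0.202610
Discount per step: exp(-r*dt) = 0.967539
Stock lattice S(k, j) with j the centered position index:
  k=0: S(0,+0) = 55.4800
  k=1: S(1,-1) = 27.2726; S(1,+0) = 55.4800; S(1,+1) = 112.8617
  k=2: S(2,-2) = 13.4065; S(2,-1) = 27.2726; S(2,+0) = 55.4800; S(2,+1) = 112.8617; S(2,+2) = 229.5921
Terminal payoffs V(N, j) = max(S_T - K, 0):
  V(2,-2) = 0.000000; V(2,-1) = 0.000000; V(2,+0) = 3.200000; V(2,+1) = 60.581728; V(2,+2) = 177.312100
Backward induction: V(k, j) = exp(-r*dt) * [p_u * V(k+1, j+1) + p_m * V(k+1, j) + p_d * V(k+1, j-1)]
  V(1,-1) = exp(-r*dt) * [p_u*3.200000 + p_m*0.000000 + p_d*0.000000] = 0.404735
  V(1,+0) = exp(-r*dt) * [p_u*60.581728 + p_m*3.200000 + p_d*0.000000] = 9.726437
  V(1,+1) = exp(-r*dt) * [p_u*177.312100 + p_m*60.581728 + p_d*3.200000] = 62.130448
  V(0,+0) = exp(-r*dt) * [p_u*62.130448 + p_m*9.726437 + p_d*0.404735] = 14.211380

Answer: Price = V(0,0) = 14.2114


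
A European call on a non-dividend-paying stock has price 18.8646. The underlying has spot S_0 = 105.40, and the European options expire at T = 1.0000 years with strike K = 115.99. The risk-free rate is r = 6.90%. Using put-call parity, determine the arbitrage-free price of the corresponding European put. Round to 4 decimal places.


Put-call parity: C - P = S_0 * exp(-qT) - K * exp(-rT).
S_0 * exp(-qT) = 105.4000 * 1.00000000 = 105.40000000
K * exp(-rT) = 115.9900 * 0.93332668 = 108.25656162
P = C - S*exp(-qT) + K*exp(-rT)
P = 18.8646 - 105.40000000 + 108.25656162 = 21.7212

Answer: Put price = 21.7212


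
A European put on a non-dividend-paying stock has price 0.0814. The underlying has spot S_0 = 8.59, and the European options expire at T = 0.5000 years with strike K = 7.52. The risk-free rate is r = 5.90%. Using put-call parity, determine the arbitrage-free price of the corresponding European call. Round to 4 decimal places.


Put-call parity: C - P = S_0 * exp(-qT) - K * exp(-rT).
S_0 * exp(-qT) = 8.5900 * 1.00000000 = 8.59000000
K * exp(-rT) = 7.5200 * 0.97093088 = 7.30140020
C = P + S*exp(-qT) - K*exp(-rT)
C = 0.0814 + 8.59000000 - 7.30140020 = 1.3700

Answer: Call price = 1.3700


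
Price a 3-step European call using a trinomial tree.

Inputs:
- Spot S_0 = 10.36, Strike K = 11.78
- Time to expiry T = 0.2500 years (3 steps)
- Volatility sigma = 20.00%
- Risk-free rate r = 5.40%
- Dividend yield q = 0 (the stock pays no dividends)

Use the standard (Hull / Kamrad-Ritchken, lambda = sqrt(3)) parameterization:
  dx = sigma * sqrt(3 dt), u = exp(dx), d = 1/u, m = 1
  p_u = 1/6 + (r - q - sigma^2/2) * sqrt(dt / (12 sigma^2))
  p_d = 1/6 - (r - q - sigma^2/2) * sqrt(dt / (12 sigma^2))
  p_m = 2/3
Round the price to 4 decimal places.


dt = T/N = 0.083333; dx = sigma*sqrt(3*dt) = 0.100000
u = exp(dx) = 1.105171; d = 1/u = 0.904837
p_u = 0.180833, p_m = 0.666667, p_d = 0.152500
Discount per step: exp(-r*dt) = 0.995510
Stock lattice S(k, j) with j the centered position index:
  k=0: S(0,+0) = 10.3600
  k=1: S(1,-1) = 9.3741; S(1,+0) = 10.3600; S(1,+1) = 11.4496
  k=2: S(2,-2) = 8.4821; S(2,-1) = 9.3741; S(2,+0) = 10.3600; S(2,+1) = 11.4496; S(2,+2) = 12.6537
  k=3: S(3,-3) = 7.6749; S(3,-2) = 8.4821; S(3,-1) = 9.3741; S(3,+0) = 10.3600; S(3,+1) = 11.4496; S(3,+2) = 12.6537; S(3,+3) = 13.9845
Terminal payoffs V(N, j) = max(S_T - K, 0):
  V(3,-3) = 0.000000; V(3,-2) = 0.000000; V(3,-1) = 0.000000; V(3,+0) = 0.000000; V(3,+1) = 0.000000; V(3,+2) = 0.873733; V(3,+3) = 2.204537
Backward induction: V(k, j) = exp(-r*dt) * [p_u * V(k+1, j+1) + p_m * V(k+1, j) + p_d * V(k+1, j-1)]
  V(2,-2) = exp(-r*dt) * [p_u*0.000000 + p_m*0.000000 + p_d*0.000000] = 0.000000
  V(2,-1) = exp(-r*dt) * [p_u*0.000000 + p_m*0.000000 + p_d*0.000000] = 0.000000
  V(2,+0) = exp(-r*dt) * [p_u*0.000000 + p_m*0.000000 + p_d*0.000000] = 0.000000
  V(2,+1) = exp(-r*dt) * [p_u*0.873733 + p_m*0.000000 + p_d*0.000000] = 0.157291
  V(2,+2) = exp(-r*dt) * [p_u*2.204537 + p_m*0.873733 + p_d*0.000000] = 0.976737
  V(1,-1) = exp(-r*dt) * [p_u*0.000000 + p_m*0.000000 + p_d*0.000000] = 0.000000
  V(1,+0) = exp(-r*dt) * [p_u*0.157291 + p_m*0.000000 + p_d*0.000000] = 0.028316
  V(1,+1) = exp(-r*dt) * [p_u*0.976737 + p_m*0.157291 + p_d*0.000000] = 0.280223
  V(0,+0) = exp(-r*dt) * [p_u*0.280223 + p_m*0.028316 + p_d*0.000000] = 0.069239

Answer: Price = V(0,0) = 0.0692


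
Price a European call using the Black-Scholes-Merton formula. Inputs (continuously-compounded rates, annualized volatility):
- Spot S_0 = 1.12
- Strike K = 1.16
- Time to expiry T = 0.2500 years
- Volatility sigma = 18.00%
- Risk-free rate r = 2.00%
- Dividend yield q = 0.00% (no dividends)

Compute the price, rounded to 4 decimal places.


d1 = (ln(S/K) + (r - q + 0.5*sigma^2) * T) / (sigma * sqrt(T)) = -0.28934800
d2 = d1 - sigma * sqrt(T) = -0.37934800
exp(-rT) = 0.99501248; exp(-qT) = 1.00000000
C = S_0 * exp(-qT) * N(d1) - K * exp(-rT) * N(d2)
N(d1) = 0.38615754; N(d2) = 0.35221473
C = 1.1200 * 1.00000000 * 0.38615754 - 1.1600 * 0.99501248 * 0.35221473 = 0.0260

Answer: Price = 0.0260


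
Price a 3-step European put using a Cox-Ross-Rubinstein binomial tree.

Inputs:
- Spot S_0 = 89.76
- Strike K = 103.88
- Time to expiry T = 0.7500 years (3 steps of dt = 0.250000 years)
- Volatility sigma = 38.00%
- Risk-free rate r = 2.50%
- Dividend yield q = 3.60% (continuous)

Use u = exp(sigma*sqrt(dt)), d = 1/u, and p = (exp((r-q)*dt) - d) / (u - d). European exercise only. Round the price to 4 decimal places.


Answer: Price = V(0,0) = 20.8494

Derivation:
dt = T/N = 0.250000
u = exp(sigma*sqrt(dt)) = 1.209250; d = 1/u = 0.826959
p = (exp((r-q)*dt) - d) / (u - d) = 0.445459
Discount per step: exp(-r*dt) = 0.993769
Stock lattice S(k, i) with i counting down-moves:
  k=0: S(0,0) = 89.7600
  k=1: S(1,0) = 108.5422; S(1,1) = 74.2279
  k=2: S(2,0) = 131.2547; S(2,1) = 89.7600; S(2,2) = 61.3834
  k=3: S(3,0) = 158.7197; S(3,1) = 108.5422; S(3,2) = 74.2279; S(3,3) = 50.7616
Terminal payoffs V(N, i) = max(K - S_T, 0):
  V(3,0) = 0.000000; V(3,1) = 0.000000; V(3,2) = 29.652148; V(3,3) = 53.118437
Backward induction: V(k, i) = exp(-r*dt) * [p * V(k+1, i) + (1-p) * V(k+1, i+1)].
  V(2,0) = exp(-r*dt) * [p*0.000000 + (1-p)*0.000000] = 0.000000
  V(2,1) = exp(-r*dt) * [p*0.000000 + (1-p)*29.652148] = 16.340888
  V(2,2) = exp(-r*dt) * [p*29.652148 + (1-p)*53.118437] = 42.399347
  V(1,0) = exp(-r*dt) * [p*0.000000 + (1-p)*16.340888] = 9.005237
  V(1,1) = exp(-r*dt) * [p*16.340888 + (1-p)*42.399347] = 30.599531
  V(0,0) = exp(-r*dt) * [p*9.005237 + (1-p)*30.599531] = 20.849446


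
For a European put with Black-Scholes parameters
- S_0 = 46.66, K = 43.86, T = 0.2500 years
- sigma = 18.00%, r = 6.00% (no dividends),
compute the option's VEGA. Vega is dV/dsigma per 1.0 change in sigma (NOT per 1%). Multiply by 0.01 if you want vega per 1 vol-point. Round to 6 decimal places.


d1 = 0.8992724845; d2 = 0.8092724845
phi(d1) = 0.2662594595; exp(-qT) = 1.0000000000; exp(-rT) = 0.9851119396
Vega = S * exp(-qT) * phi(d1) * sqrt(T) = 46.6600 * 1.0000000000 * 0.2662594595 * 0.5000000000 = 6.211833

Answer: Vega = 6.211833


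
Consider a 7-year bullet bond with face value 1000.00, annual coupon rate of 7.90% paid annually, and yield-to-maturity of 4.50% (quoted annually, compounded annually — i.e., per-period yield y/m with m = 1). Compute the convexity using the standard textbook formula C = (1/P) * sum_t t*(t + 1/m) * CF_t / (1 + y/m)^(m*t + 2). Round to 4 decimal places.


Answer: Convexity = 39.3586

Derivation:
Coupon per period c = face * coupon_rate / m = 79.000000
Periods per year m = 1; per-period yield y/m = 0.045000
Number of cashflows N = 7
Cashflows (t years, CF_t, discount factor 1/(1+y/m)^(m*t), PV):
  t = 1.0000: CF_t = 79.000000, DF = 0.956938, PV = 75.598086
  t = 2.0000: CF_t = 79.000000, DF = 0.915730, PV = 72.342666
  t = 3.0000: CF_t = 79.000000, DF = 0.876297, PV = 69.227432
  t = 4.0000: CF_t = 79.000000, DF = 0.838561, PV = 66.246346
  t = 5.0000: CF_t = 79.000000, DF = 0.802451, PV = 63.393633
  t = 6.0000: CF_t = 79.000000, DF = 0.767896, PV = 60.663763
  t = 7.0000: CF_t = 1079.000000, DF = 0.734828, PV = 792.879906
Price P = sum_t PV_t = 1200.351832
Convexity numerator sum_t t*(t + 1/m) * CF_t / (1+y/m)^(m*t + 2):
  t = 1.0000: term = 138.454863
  t = 2.0000: term = 397.478077
  t = 3.0000: term = 760.723592
  t = 4.0000: term = 1213.275266
  t = 5.0000: term = 1741.543445
  t = 6.0000: term = 2333.168251
  t = 7.0000: term = 40659.577141
Convexity = (1/P) * sum = 47244.220635 / 1200.351832 = 39.358644


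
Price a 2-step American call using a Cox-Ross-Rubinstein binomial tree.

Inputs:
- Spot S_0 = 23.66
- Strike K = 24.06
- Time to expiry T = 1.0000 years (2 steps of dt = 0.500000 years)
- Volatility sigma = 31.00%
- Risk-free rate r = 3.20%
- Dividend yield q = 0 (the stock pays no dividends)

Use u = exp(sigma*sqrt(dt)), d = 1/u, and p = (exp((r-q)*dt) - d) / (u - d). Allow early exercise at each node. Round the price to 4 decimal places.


dt = T/N = 0.500000
u = exp(sigma*sqrt(dt)) = 1.245084; d = 1/u = 0.803159
p = (exp((r-q)*dt) - d) / (u - d) = 0.481914
Discount per step: exp(-r*dt) = 0.984127
Stock lattice S(k, i) with i counting down-moves:
  k=0: S(0,0) = 23.6600
  k=1: S(1,0) = 29.4587; S(1,1) = 19.0027
  k=2: S(2,0) = 36.6785; S(2,1) = 23.6600; S(2,2) = 15.2622
Terminal payoffs V(N, i) = max(S_T - K, 0):
  V(2,0) = 12.618548; V(2,1) = 0.000000; V(2,2) = 0.000000
Backward induction: V(k, i) = exp(-r*dt) * [p * V(k+1, i) + (1-p) * V(k+1, i+1)]; then take max(V_cont, immediate exercise) for American.
  V(1,0) = exp(-r*dt) * [p*12.618548 + (1-p)*0.000000] = 5.984532; exercise = 5.398691; V(1,0) = max -> 5.984532
  V(1,1) = exp(-r*dt) * [p*0.000000 + (1-p)*0.000000] = 0.000000; exercise = 0.000000; V(1,1) = max -> 0.000000
  V(0,0) = exp(-r*dt) * [p*5.984532 + (1-p)*0.000000] = 2.838253; exercise = 0.000000; V(0,0) = max -> 2.838253

Answer: Price = V(0,0) = 2.8383


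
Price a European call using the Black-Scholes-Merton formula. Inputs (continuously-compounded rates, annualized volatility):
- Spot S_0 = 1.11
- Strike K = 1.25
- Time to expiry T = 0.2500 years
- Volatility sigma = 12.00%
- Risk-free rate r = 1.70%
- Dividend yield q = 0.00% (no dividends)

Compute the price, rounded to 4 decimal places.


Answer: Price = 0.0008

Derivation:
d1 = (ln(S/K) + (r - q + 0.5*sigma^2) * T) / (sigma * sqrt(T)) = -1.87889227
d2 = d1 - sigma * sqrt(T) = -1.93889227
exp(-rT) = 0.99575902; exp(-qT) = 1.00000000
C = S_0 * exp(-qT) * N(d1) - K * exp(-rT) * N(d2)
N(d1) = 0.03012960; N(d2) = 0.02625723
C = 1.1100 * 1.00000000 * 0.03012960 - 1.2500 * 0.99575902 * 0.02625723 = 0.0008


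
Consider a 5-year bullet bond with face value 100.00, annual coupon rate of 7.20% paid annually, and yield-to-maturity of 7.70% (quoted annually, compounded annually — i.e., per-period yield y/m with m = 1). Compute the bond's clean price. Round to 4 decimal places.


Answer: Price = 97.9878

Derivation:
Coupon per period c = face * coupon_rate / m = 7.200000
Periods per year m = 1; per-period yield y/m = 0.077000
Number of cashflows N = 5
Cashflows (t years, CF_t, discount factor 1/(1+y/m)^(m*t), PV):
  t = 1.0000: CF_t = 7.200000, DF = 0.928505, PV = 6.685237
  t = 2.0000: CF_t = 7.200000, DF = 0.862122, PV = 6.207276
  t = 3.0000: CF_t = 7.200000, DF = 0.800484, PV = 5.763488
  t = 4.0000: CF_t = 7.200000, DF = 0.743254, PV = 5.351428
  t = 5.0000: CF_t = 107.200000, DF = 0.690115, PV = 73.980331
Price P = sum_t PV_t = 97.987760


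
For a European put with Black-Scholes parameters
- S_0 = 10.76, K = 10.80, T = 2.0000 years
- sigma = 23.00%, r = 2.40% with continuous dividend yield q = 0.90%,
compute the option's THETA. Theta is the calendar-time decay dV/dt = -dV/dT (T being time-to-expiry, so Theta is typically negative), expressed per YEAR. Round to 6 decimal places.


d1 = 0.2434581579; d2 = -0.0818109615
phi(d1) = 0.3872927273; exp(-qT) = 0.9821610324; exp(-rT) = 0.9531337871
Theta = -S*exp(-qT)*phi(d1)*sigma/(2*sqrt(T)) + r*K*exp(-rT)*N(-d2) - q*S*exp(-qT)*N(-d1)
N(-d1) = 0.4038252476; N(-d2) = 0.5326014804; sqrt(T) = 1.4142135624
Term 1 = -10.7600 * 0.9821610324 * 0.3872927273 * 0.2300 / (2 * 1.4142135624) = -0.3328259306
Term 2 = 0.0240 * 10.8000 * 0.9531337871 * 0.5326014804 = 0.1315804088
Term 3 = -0.0090 * 10.7600 * 0.9821610324 * 0.4038252476 = -0.0384088185
Theta = -0.3328259306 + (0.1315804088) + (-0.0384088185) = -0.239654

Answer: Theta = -0.239654
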